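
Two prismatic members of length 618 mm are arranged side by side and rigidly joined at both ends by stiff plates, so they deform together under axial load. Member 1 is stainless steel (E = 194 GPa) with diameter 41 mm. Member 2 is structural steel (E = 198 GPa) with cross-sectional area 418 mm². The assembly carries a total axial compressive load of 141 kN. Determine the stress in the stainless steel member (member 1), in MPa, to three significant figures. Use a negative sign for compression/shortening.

-80.7 MPa

A_1 = 1320 mm².
Equal strain + equilibrium ⇒ each member carries load in proportion to AE: A₁E₁ = 256100000 N, A₂E₂ = 82760000 N, ΣAE = 338900000 N.
σ₁ = P·E₁/ΣAE = -141000·194000/338900000 = -80.72 MPa.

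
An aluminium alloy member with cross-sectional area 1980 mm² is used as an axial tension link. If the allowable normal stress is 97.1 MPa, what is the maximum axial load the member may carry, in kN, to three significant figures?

P_max = σ_allow · A = 97.1 · 1980 = 192300 N = 192.3 kN.

192 kN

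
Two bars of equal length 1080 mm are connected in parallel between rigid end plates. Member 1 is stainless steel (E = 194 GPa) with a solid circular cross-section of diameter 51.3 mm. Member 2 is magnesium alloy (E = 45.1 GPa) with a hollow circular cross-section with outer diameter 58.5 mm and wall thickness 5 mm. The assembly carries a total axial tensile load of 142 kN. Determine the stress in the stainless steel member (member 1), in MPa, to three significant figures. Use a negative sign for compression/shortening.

62.8 MPa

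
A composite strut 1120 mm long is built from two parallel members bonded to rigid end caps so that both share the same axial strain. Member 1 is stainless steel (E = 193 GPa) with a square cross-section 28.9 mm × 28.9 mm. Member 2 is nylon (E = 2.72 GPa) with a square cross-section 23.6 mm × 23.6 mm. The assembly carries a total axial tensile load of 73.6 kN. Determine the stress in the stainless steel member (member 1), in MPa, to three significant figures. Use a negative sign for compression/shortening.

87.3 MPa

A_1 = 835.2 mm².
A_2 = 557 mm².
Equal strain + equilibrium ⇒ each member carries load in proportion to AE: A₁E₁ = 161200000 N, A₂E₂ = 1515000 N, ΣAE = 162700000 N.
σ₁ = P·E₁/ΣAE = 73600·193000/162700000 = 87.3 MPa.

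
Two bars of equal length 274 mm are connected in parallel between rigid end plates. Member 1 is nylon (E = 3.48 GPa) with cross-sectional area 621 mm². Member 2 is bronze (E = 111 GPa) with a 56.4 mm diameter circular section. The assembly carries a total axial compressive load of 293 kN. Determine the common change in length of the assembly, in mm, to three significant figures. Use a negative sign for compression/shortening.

-0.287 mm

A_2 = 2498 mm².
Equal strain + equilibrium ⇒ each member carries load in proportion to AE: A₁E₁ = 2161000 N, A₂E₂ = 277300000 N, ΣAE = 279500000 N.
δ = PL/ΣAE = -293000·274/279500000 = -0.2873 mm.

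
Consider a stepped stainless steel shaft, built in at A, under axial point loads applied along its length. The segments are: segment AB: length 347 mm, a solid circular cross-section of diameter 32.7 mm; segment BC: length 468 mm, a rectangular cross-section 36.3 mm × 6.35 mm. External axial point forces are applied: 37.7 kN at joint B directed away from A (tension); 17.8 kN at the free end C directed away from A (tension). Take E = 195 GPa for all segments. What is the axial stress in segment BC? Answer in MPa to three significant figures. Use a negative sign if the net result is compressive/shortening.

77.2 MPa

Internal axial forces (sectioning from the free end, tension +): N_BC = 17.8 kN, N_AB = 55.5 kN.
A_BC = 230.5 mm².
σ_BC = N_BC/A_BC = 17800/230.5 = 77.22 MPa.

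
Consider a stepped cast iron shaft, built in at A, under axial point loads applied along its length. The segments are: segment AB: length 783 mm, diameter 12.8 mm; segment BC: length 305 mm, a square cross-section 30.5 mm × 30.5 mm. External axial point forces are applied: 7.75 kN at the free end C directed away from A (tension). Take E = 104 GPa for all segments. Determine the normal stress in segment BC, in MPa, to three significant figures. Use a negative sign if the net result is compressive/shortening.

Internal axial forces (sectioning from the free end, tension +): N_BC = 7.75 kN, N_AB = 7.75 kN.
A_BC = 930.2 mm².
σ_BC = N_BC/A_BC = 7750/930.2 = 8.331 MPa.

8.33 MPa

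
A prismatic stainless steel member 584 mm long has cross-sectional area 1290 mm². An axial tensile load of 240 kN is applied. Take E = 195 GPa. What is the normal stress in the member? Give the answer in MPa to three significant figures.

186 MPa

σ = N/A = 240000/1290 = 186 MPa.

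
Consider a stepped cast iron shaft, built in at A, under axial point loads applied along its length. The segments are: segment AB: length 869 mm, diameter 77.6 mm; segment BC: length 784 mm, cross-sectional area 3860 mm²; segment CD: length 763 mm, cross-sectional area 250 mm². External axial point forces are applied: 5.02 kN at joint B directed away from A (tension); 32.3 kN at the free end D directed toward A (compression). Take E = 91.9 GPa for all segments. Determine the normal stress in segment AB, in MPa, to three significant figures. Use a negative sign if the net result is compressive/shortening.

-5.77 MPa

Internal axial forces (sectioning from the free end, tension +): N_CD = -32.3 kN, N_BC = -32.3 kN, N_AB = -27.28 kN.
A_AB = 4729 mm².
σ_AB = N_AB/A_AB = -27280/4729 = -5.768 MPa.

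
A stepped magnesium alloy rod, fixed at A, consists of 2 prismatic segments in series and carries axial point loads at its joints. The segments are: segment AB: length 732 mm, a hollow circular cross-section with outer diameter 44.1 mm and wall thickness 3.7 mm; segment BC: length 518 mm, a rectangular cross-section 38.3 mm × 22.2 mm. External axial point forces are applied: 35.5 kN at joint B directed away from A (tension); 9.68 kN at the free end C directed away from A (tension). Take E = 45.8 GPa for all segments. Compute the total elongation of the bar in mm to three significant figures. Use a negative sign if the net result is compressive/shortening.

Internal axial forces (sectioning from the free end, tension +): N_BC = 9.68 kN, N_AB = 45.18 kN.
A_AB = 469.6 mm².
A_BC = 850.3 mm².
δ_AB = 45180·732/(469.6·45800) = 1.538 mm
δ_BC = 9680·518/(850.3·45800) = 0.1288 mm
δ = Σδ_i = 1.666 mm.

1.67 mm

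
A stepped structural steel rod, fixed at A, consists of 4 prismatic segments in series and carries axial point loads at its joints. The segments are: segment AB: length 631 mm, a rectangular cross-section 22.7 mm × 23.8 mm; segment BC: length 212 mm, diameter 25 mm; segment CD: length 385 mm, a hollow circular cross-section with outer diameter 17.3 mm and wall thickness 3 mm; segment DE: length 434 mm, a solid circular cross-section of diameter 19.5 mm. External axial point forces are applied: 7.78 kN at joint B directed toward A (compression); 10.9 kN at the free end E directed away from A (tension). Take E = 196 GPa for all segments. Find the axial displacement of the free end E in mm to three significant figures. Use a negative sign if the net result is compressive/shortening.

Internal axial forces (sectioning from the free end, tension +): N_DE = 10.9 kN, N_CD = 10.9 kN, N_BC = 10.9 kN, N_AB = 3.12 kN.
A_AB = 540.3 mm².
A_BC = 490.9 mm².
A_CD = 134.8 mm².
A_DE = 298.6 mm².
δ_AB = 3120·631/(540.3·196000) = 0.01859 mm
δ_BC = 10900·212/(490.9·196000) = 0.02402 mm
δ_CD = 10900·385/(134.8·196000) = 0.1589 mm
δ_DE = 10900·434/(298.6·196000) = 0.08082 mm
δ = Σδ_i = 0.2823 mm.

0.282 mm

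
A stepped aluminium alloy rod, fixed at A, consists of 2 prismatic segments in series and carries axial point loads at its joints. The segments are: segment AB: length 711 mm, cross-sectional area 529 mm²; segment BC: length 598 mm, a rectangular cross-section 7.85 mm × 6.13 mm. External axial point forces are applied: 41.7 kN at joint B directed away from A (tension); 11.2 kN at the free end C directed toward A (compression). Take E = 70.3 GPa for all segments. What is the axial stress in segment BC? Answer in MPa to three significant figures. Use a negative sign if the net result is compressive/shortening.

Internal axial forces (sectioning from the free end, tension +): N_BC = -11.2 kN, N_AB = 30.5 kN.
A_BC = 48.12 mm².
σ_BC = N_BC/A_BC = -11200/48.12 = -232.7 MPa.

-233 MPa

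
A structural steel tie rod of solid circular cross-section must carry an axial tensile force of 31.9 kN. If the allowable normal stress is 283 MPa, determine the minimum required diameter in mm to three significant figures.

12.0 mm

Required area A ≥ P/σ_allow = 31900/283 = 112.7 mm².
For a solid circular section, d ≥ √(4A/π) = 11.98 mm.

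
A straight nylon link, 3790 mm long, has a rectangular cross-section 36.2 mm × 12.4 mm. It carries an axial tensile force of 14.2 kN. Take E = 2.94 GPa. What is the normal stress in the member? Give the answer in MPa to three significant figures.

A = 448.9 mm².
σ = N/A = 14200/448.9 = 31.63 MPa.

31.6 MPa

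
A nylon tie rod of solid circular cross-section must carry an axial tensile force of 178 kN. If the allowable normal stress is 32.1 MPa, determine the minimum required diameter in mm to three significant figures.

84.0 mm

Required area A ≥ P/σ_allow = 178000/32.1 = 5545 mm².
For a solid circular section, d ≥ √(4A/π) = 84.03 mm.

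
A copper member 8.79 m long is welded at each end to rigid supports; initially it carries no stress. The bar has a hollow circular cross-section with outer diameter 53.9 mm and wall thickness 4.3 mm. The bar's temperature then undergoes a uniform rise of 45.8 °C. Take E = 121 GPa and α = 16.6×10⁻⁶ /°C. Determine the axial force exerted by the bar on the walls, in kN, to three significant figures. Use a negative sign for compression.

Free thermal expansion αLΔT = 16.6e-6 · 8790 · 45.8 = 6.683 mm.
The walls impose strain ε = −(6.683)/8790 = -7.6028e-04; σ = Eε = 121000 · -7.6028e-04 = -91.99 MPa.
Wall reaction R = σ·A = -91.99·670 = -61640 N = -61.64 kN.

-61.6 kN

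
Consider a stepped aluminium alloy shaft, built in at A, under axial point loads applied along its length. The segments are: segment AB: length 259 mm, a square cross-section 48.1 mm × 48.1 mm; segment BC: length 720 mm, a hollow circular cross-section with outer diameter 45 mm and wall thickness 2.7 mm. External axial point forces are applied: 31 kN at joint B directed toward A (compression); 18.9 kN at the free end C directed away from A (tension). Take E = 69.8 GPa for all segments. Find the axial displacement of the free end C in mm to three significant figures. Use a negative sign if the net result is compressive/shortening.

Internal axial forces (sectioning from the free end, tension +): N_BC = 18.9 kN, N_AB = -12.1 kN.
A_AB = 2314 mm².
A_BC = 358.8 mm².
δ_AB = -12100·259/(2314·69800) = -0.01941 mm
δ_BC = 18900·720/(358.8·69800) = 0.5434 mm
δ = Σδ_i = 0.524 mm.

0.524 mm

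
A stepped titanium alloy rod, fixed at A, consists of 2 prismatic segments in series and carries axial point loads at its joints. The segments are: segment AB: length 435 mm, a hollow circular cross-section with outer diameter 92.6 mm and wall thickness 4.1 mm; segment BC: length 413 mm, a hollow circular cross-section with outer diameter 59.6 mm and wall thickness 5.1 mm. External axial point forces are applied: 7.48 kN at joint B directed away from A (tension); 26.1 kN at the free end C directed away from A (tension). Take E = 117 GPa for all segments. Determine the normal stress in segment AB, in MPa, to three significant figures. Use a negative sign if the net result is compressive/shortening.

29.5 MPa

Internal axial forces (sectioning from the free end, tension +): N_BC = 26.1 kN, N_AB = 33.58 kN.
A_AB = 1140 mm².
σ_AB = N_AB/A_AB = 33580/1140 = 29.46 MPa.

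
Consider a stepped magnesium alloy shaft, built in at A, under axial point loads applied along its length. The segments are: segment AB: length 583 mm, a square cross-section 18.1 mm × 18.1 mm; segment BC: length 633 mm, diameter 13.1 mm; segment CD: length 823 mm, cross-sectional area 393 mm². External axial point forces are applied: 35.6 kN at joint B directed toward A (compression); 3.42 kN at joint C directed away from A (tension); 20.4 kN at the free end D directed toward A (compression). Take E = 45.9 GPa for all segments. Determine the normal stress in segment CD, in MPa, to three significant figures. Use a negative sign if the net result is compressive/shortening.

-51.9 MPa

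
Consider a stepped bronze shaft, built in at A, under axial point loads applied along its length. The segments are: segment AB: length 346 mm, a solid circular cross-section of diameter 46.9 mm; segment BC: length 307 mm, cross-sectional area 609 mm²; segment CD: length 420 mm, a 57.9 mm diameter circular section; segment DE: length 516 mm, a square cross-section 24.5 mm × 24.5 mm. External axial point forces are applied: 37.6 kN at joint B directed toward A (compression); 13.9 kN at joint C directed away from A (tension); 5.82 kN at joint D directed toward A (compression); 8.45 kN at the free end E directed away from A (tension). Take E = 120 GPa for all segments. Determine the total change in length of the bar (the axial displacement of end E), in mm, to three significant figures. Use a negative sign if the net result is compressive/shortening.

0.0983 mm

Internal axial forces (sectioning from the free end, tension +): N_DE = 8.45 kN, N_CD = 2.63 kN, N_BC = 16.53 kN, N_AB = -21.07 kN.
A_AB = 1728 mm².
A_CD = 2633 mm².
A_DE = 600.2 mm².
δ_AB = -21070·346/(1728·120000) = -0.03517 mm
δ_BC = 16530·307/(609·120000) = 0.06944 mm
δ_CD = 2630·420/(2633·120000) = 0.003496 mm
δ_DE = 8450·516/(600.2·120000) = 0.06053 mm
δ = Σδ_i = 0.0983 mm.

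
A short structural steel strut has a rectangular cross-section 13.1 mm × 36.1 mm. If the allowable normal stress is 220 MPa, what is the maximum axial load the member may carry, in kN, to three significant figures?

104 kN

A = 472.9 mm².
P_max = σ_allow · A = 220 · 472.9 = 104000 N = 104 kN.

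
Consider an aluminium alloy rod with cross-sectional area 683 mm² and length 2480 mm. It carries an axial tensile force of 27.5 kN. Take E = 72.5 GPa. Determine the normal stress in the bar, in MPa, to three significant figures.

σ = N/A = 27500/683 = 40.26 MPa.

40.3 MPa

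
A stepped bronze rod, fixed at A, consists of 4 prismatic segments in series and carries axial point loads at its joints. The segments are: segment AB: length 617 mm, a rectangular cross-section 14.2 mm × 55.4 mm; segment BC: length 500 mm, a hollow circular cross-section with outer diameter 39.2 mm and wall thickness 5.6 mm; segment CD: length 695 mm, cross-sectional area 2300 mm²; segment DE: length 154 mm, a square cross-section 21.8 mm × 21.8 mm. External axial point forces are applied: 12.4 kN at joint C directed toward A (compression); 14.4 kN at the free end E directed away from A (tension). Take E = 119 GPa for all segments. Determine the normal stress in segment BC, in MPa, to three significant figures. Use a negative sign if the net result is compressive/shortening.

Internal axial forces (sectioning from the free end, tension +): N_DE = 14.4 kN, N_CD = 14.4 kN, N_BC = 2 kN, N_AB = 2 kN.
A_BC = 591.1 mm².
σ_BC = N_BC/A_BC = 2000/591.1 = 3.383 MPa.

3.38 MPa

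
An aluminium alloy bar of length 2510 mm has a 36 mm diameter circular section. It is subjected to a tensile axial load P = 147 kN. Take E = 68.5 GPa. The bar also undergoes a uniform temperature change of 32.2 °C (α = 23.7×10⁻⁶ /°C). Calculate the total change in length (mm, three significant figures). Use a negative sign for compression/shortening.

7.21 mm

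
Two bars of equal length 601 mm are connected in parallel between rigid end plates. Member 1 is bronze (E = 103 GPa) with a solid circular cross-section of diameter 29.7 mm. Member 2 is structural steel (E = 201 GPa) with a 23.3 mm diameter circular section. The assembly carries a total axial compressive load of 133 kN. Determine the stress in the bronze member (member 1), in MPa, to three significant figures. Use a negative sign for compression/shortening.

-87.2 MPa

A_1 = 692.8 mm².
A_2 = 426.4 mm².
Equal strain + equilibrium ⇒ each member carries load in proportion to AE: A₁E₁ = 71360000 N, A₂E₂ = 85700000 N, ΣAE = 157100000 N.
σ₁ = P·E₁/ΣAE = -133000·103000/157100000 = -87.22 MPa.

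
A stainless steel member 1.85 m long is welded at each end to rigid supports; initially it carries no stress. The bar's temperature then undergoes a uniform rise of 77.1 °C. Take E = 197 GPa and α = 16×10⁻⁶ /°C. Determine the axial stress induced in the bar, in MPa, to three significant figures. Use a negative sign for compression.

-243 MPa

Free thermal expansion αLΔT = 16e-6 · 1850 · 77.1 = 2.282 mm.
The walls impose strain ε = −(2.282)/1850 = -1.2336e-03; σ = Eε = 197000 · -1.2336e-03 = -243 MPa.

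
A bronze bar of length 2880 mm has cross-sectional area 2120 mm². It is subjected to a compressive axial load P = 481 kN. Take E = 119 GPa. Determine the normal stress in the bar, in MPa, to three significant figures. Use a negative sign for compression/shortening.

-227 MPa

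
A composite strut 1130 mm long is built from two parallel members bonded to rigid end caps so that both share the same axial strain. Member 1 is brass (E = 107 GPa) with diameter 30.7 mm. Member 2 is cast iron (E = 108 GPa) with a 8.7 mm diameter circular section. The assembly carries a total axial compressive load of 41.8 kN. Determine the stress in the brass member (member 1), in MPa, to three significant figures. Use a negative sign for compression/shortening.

A_1 = 740.2 mm².
A_2 = 59.45 mm².
Equal strain + equilibrium ⇒ each member carries load in proportion to AE: A₁E₁ = 79200000 N, A₂E₂ = 6420000 N, ΣAE = 85620000 N.
σ₁ = P·E₁/ΣAE = -41800·107000/85620000 = -52.23 MPa.

-52.2 MPa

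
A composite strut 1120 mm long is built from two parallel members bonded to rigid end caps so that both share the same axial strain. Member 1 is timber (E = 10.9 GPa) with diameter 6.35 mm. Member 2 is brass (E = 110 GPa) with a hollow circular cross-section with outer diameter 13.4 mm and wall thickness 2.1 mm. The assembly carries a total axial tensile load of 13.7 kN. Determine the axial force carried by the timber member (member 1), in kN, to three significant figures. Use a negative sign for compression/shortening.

A_1 = 31.67 mm².
A_2 = 74.55 mm².
Equal strain + equilibrium ⇒ each member carries load in proportion to AE: A₁E₁ = 345200 N, A₂E₂ = 8200000 N, ΣAE = 8546000 N.
F₁ = P·A₁E₁/ΣAE = 13700·345200/8546000 = 553.4 N.

0.553 kN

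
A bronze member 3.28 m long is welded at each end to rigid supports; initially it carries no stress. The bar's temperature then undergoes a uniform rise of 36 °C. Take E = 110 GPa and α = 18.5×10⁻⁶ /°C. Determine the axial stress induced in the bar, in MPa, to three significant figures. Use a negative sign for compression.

Free thermal expansion αLΔT = 18.5e-6 · 3280 · 36 = 2.184 mm.
The walls impose strain ε = −(2.184)/3280 = -6.6600e-04; σ = Eε = 110000 · -6.6600e-04 = -73.26 MPa.

-73.3 MPa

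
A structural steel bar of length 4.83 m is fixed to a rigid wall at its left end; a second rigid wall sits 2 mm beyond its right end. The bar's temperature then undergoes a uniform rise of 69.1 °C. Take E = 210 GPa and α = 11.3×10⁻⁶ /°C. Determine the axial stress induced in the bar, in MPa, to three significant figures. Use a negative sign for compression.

Free thermal expansion αLΔT = 11.3e-6 · 4830 · 69.1 = 3.771 mm.
The walls engage after the gap closes; constrained expansion = 3.771 − 2 = 1.771 mm.
The walls impose strain ε = −(1.771)/4830 = -3.6675e-04; σ = Eε = 210000 · -3.6675e-04 = -77.02 MPa.

-77.0 MPa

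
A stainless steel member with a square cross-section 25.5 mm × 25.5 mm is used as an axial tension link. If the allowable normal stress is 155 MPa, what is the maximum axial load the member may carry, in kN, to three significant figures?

101 kN

A = 650.2 mm².
P_max = σ_allow · A = 155 · 650.2 = 100800 N = 100.8 kN.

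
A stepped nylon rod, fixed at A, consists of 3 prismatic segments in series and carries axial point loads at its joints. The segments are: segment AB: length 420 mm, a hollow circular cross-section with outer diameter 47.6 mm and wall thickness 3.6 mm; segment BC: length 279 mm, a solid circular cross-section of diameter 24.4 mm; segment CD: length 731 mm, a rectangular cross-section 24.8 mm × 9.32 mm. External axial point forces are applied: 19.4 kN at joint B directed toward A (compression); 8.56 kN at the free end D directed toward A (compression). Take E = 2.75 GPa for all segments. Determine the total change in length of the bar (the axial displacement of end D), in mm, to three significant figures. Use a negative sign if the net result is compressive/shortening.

-20.3 mm

Internal axial forces (sectioning from the free end, tension +): N_CD = -8.56 kN, N_BC = -8.56 kN, N_AB = -27.96 kN.
A_AB = 497.6 mm².
A_BC = 467.6 mm².
A_CD = 231.1 mm².
δ_AB = -27960·420/(497.6·2750) = -8.581 mm
δ_BC = -8560·279/(467.6·2750) = -1.857 mm
δ_CD = -8560·731/(231.1·2750) = -9.844 mm
δ = Σδ_i = -20.28 mm.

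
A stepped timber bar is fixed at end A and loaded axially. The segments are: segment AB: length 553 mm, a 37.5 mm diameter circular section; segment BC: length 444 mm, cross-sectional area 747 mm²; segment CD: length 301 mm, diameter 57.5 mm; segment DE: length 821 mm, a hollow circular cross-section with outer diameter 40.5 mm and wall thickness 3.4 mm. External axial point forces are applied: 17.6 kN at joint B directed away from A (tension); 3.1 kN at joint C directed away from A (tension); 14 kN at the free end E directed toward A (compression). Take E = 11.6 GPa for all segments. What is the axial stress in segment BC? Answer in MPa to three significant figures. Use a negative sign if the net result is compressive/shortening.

Internal axial forces (sectioning from the free end, tension +): N_DE = -14 kN, N_CD = -14 kN, N_BC = -10.9 kN, N_AB = 6.7 kN.
σ_BC = N_BC/A_BC = -10900/747 = -14.59 MPa.

-14.6 MPa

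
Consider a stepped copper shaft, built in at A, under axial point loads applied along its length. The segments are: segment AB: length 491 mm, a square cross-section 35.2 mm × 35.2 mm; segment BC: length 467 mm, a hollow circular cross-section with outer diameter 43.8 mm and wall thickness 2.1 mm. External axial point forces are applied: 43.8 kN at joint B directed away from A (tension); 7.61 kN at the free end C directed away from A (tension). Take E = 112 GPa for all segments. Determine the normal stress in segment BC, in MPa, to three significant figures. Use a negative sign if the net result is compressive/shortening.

Internal axial forces (sectioning from the free end, tension +): N_BC = 7.61 kN, N_AB = 51.41 kN.
A_BC = 275.1 mm².
σ_BC = N_BC/A_BC = 7610/275.1 = 27.66 MPa.

27.7 MPa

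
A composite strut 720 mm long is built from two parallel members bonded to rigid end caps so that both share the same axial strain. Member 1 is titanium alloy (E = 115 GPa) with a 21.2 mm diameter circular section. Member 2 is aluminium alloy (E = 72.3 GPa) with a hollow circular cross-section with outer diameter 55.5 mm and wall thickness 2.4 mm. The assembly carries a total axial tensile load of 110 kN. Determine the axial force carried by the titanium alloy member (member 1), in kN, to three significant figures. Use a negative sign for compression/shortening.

64.2 kN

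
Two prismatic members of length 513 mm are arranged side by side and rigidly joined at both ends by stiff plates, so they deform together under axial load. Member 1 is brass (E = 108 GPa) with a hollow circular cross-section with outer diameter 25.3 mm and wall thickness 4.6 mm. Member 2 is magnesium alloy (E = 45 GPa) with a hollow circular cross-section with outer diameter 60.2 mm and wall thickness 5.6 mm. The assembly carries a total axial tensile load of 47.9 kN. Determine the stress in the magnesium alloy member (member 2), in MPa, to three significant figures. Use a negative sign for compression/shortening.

28.5 MPa

A_1 = 299.1 mm².
A_2 = 960.6 mm².
Equal strain + equilibrium ⇒ each member carries load in proportion to AE: A₁E₁ = 32310000 N, A₂E₂ = 43230000 N, ΣAE = 75530000 N.
σ₂ = P·E₂/ΣAE = 47900·45000/75530000 = 28.54 MPa.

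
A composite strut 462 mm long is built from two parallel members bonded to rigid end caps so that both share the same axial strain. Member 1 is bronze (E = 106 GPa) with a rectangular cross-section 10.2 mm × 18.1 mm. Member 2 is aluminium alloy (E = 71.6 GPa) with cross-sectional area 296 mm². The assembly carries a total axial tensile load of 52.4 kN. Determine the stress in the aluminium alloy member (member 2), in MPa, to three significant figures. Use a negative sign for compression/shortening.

92.0 MPa

A_1 = 184.6 mm².
Equal strain + equilibrium ⇒ each member carries load in proportion to AE: A₁E₁ = 19570000 N, A₂E₂ = 21190000 N, ΣAE = 40760000 N.
σ₂ = P·E₂/ΣAE = 52400·71600/40760000 = 92.04 MPa.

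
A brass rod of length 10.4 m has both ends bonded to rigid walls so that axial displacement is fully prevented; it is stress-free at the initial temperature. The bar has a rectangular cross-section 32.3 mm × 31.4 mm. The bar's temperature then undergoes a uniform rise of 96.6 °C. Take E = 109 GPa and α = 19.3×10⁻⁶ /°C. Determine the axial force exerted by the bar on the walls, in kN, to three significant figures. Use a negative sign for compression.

Free thermal expansion αLΔT = 19.3e-6 · 10400 · 96.6 = 19.39 mm.
The walls impose strain ε = −(19.39)/10400 = -1.8644e-03; σ = Eε = 109000 · -1.8644e-03 = -203.2 MPa.
Wall reaction R = σ·A = -203.2·1014 = -206100 N = -206.1 kN.

-206 kN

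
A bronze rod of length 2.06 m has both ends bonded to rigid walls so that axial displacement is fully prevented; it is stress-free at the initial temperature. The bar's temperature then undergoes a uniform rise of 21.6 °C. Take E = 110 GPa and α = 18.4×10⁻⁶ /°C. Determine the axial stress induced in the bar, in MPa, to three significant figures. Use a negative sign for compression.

-43.7 MPa

Free thermal expansion αLΔT = 18.4e-6 · 2060 · 21.6 = 0.8187 mm.
The walls impose strain ε = −(0.8187)/2060 = -3.9744e-04; σ = Eε = 110000 · -3.9744e-04 = -43.72 MPa.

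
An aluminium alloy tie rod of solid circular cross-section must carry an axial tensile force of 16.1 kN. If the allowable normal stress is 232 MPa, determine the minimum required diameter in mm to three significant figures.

Required area A ≥ P/σ_allow = 16100/232 = 69.4 mm².
For a solid circular section, d ≥ √(4A/π) = 9.4 mm.

9.40 mm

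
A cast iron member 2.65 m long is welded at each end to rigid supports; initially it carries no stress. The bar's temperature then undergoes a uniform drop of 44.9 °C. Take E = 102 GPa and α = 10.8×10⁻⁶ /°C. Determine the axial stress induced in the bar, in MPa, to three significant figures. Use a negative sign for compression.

Free thermal expansion αLΔT = 10.8e-6 · 2650 · -44.9 = -1.285 mm.
The walls impose strain ε = −(-1.285)/2650 = 4.8492e-04; σ = Eε = 102000 · 4.8492e-04 = 49.46 MPa.

49.5 MPa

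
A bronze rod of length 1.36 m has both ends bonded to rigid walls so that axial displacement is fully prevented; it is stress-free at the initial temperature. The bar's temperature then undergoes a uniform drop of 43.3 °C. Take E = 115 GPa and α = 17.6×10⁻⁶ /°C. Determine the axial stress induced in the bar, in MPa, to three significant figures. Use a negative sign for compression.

Free thermal expansion αLΔT = 17.6e-6 · 1360 · -43.3 = -1.036 mm.
The walls impose strain ε = −(-1.036)/1360 = 7.6208e-04; σ = Eε = 115000 · 7.6208e-04 = 87.64 MPa.

87.6 MPa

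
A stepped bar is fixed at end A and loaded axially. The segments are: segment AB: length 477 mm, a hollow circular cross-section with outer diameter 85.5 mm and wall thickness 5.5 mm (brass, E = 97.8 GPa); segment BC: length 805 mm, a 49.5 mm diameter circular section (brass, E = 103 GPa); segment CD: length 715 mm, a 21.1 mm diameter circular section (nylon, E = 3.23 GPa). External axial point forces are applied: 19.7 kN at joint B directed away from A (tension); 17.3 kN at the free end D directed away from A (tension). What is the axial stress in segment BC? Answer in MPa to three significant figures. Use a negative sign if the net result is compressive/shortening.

8.99 MPa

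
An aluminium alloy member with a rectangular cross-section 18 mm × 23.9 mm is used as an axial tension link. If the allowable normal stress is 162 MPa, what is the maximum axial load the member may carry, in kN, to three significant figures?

A = 430.2 mm².
P_max = σ_allow · A = 162 · 430.2 = 69690 N = 69.69 kN.

69.7 kN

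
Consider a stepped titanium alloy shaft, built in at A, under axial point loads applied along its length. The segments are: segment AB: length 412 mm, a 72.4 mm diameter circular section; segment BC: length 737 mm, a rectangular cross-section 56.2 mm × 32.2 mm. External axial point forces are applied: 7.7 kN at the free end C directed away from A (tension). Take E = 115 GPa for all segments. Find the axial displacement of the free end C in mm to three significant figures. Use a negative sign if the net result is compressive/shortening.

Internal axial forces (sectioning from the free end, tension +): N_BC = 7.7 kN, N_AB = 7.7 kN.
A_AB = 4117 mm².
A_BC = 1810 mm².
δ_AB = 7700·412/(4117·115000) = 0.006701 mm
δ_BC = 7700·737/(1810·115000) = 0.02727 mm
δ = Σδ_i = 0.03397 mm.

0.0340 mm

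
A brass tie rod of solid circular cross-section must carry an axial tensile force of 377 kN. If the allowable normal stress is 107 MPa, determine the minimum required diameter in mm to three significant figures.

Required area A ≥ P/σ_allow = 377000/107 = 3523 mm².
For a solid circular section, d ≥ √(4A/π) = 66.98 mm.

67.0 mm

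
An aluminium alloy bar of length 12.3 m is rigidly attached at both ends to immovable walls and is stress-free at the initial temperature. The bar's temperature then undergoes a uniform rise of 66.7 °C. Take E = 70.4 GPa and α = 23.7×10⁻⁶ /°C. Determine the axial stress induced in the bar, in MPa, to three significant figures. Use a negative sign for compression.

-111 MPa

Free thermal expansion αLΔT = 23.7e-6 · 12300 · 66.7 = 19.44 mm.
The walls impose strain ε = −(19.44)/12300 = -1.5808e-03; σ = Eε = 70400 · -1.5808e-03 = -111.3 MPa.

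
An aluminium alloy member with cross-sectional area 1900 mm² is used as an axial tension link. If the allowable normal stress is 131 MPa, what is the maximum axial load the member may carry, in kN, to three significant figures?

249 kN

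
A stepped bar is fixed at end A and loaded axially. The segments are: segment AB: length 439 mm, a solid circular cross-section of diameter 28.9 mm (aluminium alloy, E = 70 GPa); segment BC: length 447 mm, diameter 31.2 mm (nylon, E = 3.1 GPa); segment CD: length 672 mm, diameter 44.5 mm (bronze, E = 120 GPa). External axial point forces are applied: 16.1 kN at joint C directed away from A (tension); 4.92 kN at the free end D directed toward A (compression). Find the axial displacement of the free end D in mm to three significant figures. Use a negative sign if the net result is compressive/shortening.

2.20 mm

Internal axial forces (sectioning from the free end, tension +): N_CD = -4.92 kN, N_BC = 11.18 kN, N_AB = 11.18 kN.
A_AB = 656 mm².
A_BC = 764.5 mm².
A_CD = 1555 mm².
δ_AB = 11180·439/(656·70000) = 0.1069 mm
δ_BC = 11180·447/(764.5·3100) = 2.109 mm
δ_CD = -4920·672/(1555·120000) = -0.01772 mm
δ = Σδ_i = 2.198 mm.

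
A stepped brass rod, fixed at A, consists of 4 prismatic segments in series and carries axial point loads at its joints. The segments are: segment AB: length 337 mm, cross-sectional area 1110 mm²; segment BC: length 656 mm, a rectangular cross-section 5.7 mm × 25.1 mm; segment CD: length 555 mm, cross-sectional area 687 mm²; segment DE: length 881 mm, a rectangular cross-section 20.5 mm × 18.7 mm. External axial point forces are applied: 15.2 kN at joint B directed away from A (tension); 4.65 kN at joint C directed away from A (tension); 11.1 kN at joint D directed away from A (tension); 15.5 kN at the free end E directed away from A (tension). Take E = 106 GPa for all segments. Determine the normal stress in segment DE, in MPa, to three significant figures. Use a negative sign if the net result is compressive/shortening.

Internal axial forces (sectioning from the free end, tension +): N_DE = 15.5 kN, N_CD = 26.6 kN, N_BC = 31.25 kN, N_AB = 46.45 kN.
A_DE = 383.3 mm².
σ_DE = N_DE/A_DE = 15500/383.3 = 40.43 MPa.

40.4 MPa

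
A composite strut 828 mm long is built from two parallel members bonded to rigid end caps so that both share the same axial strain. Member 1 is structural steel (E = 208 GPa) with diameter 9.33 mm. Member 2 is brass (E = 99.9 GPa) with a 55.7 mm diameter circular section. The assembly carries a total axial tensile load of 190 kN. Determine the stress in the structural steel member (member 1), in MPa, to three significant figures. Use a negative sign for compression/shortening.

A_1 = 68.37 mm².
A_2 = 2437 mm².
Equal strain + equilibrium ⇒ each member carries load in proportion to AE: A₁E₁ = 14220000 N, A₂E₂ = 243400000 N, ΣAE = 257600000 N.
σ₁ = P·E₁/ΣAE = 190000·208000/257600000 = 153.4 MPa.

153 MPa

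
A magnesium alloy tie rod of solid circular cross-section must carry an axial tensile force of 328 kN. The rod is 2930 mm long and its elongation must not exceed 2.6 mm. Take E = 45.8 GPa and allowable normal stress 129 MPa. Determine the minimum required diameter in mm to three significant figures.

101 mm

Required area A ≥ P/σ_allow = 328000/129 = 2543 mm².
For a solid circular section, d ≥ √(4A/π) = 56.9 mm.
Elongation limit: A ≥ PL/(Eδ_allow) = 328000·2930/(45800·2.6) = 8071 mm² ⇒ d ≥ 101.4 mm.
The elongation limit governs.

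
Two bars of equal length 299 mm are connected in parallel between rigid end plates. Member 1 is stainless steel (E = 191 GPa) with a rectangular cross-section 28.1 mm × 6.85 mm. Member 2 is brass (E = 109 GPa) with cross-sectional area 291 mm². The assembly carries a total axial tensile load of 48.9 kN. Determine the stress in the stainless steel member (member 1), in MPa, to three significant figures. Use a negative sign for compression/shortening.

A_1 = 192.5 mm².
Equal strain + equilibrium ⇒ each member carries load in proportion to AE: A₁E₁ = 36760000 N, A₂E₂ = 31720000 N, ΣAE = 68480000 N.
σ₁ = P·E₁/ΣAE = 48900·191000/68480000 = 136.4 MPa.

136 MPa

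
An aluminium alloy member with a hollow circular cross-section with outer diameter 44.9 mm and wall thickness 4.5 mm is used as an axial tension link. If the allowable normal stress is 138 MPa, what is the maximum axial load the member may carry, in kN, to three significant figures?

A = 571.1 mm².
P_max = σ_allow · A = 138 · 571.1 = 78820 N = 78.82 kN.

78.8 kN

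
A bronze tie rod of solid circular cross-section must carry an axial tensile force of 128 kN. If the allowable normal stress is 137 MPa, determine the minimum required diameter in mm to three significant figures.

34.5 mm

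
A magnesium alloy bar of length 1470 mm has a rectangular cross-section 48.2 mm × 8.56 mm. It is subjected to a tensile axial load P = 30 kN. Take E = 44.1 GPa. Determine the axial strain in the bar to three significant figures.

0.00165

A = 412.6 mm².
σ = N/A = 72.71 MPa; ε = σ/E = 72.71/44100 = 1.649e-03.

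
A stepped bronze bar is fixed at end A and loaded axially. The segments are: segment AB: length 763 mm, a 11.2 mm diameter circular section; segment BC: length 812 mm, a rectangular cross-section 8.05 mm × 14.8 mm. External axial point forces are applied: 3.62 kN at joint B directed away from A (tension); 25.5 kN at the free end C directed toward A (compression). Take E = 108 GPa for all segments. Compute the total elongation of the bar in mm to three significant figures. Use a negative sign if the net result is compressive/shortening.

Internal axial forces (sectioning from the free end, tension +): N_BC = -25.5 kN, N_AB = -21.88 kN.
A_AB = 98.52 mm².
A_BC = 119.1 mm².
δ_AB = -21880·763/(98.52·108000) = -1.569 mm
δ_BC = -25500·812/(119.1·108000) = -1.609 mm
δ = Σδ_i = -3.178 mm.

-3.18 mm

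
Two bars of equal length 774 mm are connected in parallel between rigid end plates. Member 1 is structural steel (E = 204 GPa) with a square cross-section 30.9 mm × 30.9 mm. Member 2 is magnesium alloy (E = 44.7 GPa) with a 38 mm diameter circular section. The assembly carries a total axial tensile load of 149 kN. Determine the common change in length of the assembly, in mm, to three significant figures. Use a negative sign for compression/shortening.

A_1 = 954.8 mm².
A_2 = 1134 mm².
Equal strain + equilibrium ⇒ each member carries load in proportion to AE: A₁E₁ = 194800000 N, A₂E₂ = 50690000 N, ΣAE = 245500000 N.
δ = PL/ΣAE = 149000·774/245500000 = 0.4698 mm.

0.470 mm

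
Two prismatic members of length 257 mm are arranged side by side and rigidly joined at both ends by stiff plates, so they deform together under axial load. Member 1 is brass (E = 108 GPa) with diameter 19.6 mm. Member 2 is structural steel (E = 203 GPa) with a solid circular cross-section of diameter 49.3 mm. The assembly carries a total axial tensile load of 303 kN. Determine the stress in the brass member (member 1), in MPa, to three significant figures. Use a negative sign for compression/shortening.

A_1 = 301.7 mm².
A_2 = 1909 mm².
Equal strain + equilibrium ⇒ each member carries load in proportion to AE: A₁E₁ = 32590000 N, A₂E₂ = 387500000 N, ΣAE = 420100000 N.
σ₁ = P·E₁/ΣAE = 303000·108000/420100000 = 77.9 MPa.

77.9 MPa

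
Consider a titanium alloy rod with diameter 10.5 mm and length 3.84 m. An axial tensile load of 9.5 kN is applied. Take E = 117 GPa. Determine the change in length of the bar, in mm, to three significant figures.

3.60 mm

A = 86.59 mm².
δ_mech = NL/(AE) = 9500·3840/(86.59·117000) = 3.601 mm.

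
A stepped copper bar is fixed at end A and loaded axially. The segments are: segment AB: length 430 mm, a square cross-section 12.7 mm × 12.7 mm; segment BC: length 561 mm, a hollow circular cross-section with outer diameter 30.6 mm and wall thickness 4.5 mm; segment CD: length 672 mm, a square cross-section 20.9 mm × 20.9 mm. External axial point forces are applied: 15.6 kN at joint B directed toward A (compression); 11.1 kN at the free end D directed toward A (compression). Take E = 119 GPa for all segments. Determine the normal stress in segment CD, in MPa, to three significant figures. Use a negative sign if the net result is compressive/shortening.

Internal axial forces (sectioning from the free end, tension +): N_CD = -11.1 kN, N_BC = -11.1 kN, N_AB = -26.7 kN.
A_CD = 436.8 mm².
σ_CD = N_CD/A_CD = -11100/436.8 = -25.41 MPa.

-25.4 MPa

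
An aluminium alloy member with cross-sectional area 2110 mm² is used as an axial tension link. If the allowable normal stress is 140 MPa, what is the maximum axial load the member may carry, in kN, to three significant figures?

295 kN

P_max = σ_allow · A = 140 · 2110 = 295400 N = 295.4 kN.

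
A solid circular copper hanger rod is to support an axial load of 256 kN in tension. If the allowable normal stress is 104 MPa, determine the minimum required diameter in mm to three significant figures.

56.0 mm

Required area A ≥ P/σ_allow = 256000/104 = 2462 mm².
For a solid circular section, d ≥ √(4A/π) = 55.98 mm.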